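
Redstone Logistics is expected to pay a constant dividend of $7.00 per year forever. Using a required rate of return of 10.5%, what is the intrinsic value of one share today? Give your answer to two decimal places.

$66.67

Zero-growth DDM (perpetuity): P₀ = D/r = 7.00 / 0.105 = 66.6667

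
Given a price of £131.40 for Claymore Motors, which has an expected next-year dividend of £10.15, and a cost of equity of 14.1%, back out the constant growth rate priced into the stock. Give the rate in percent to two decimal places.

6.38%

From P₀ = D₁/(r − g), the implied growth is g = r − D₁/P₀.
g = 0.141 − 10.15/131.40 = 0.141 − 0.07725 = 0.06375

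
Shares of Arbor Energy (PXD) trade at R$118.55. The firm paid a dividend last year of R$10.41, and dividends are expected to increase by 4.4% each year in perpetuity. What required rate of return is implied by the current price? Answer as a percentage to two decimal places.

13.57%

Rearranging the constant-growth DDM: r = D₁/P₀ + g.
D₁ = 10.41 × (1 + 0.044) = 10.8680.
r = 10.8680 / 118.55 + 0.044 = 0.09167 + 0.044 = 0.13567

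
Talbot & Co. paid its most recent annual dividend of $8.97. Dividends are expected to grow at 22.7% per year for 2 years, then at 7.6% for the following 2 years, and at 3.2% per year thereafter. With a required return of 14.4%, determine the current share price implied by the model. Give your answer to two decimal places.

$122.89

Three-stage DDM. Project D₁…D_4; terminal Gordon value at t=4 with g = 0.032; discount at r = 0.144.
D_1 = 11.0062
D_2 = 13.5046
D_3 = 14.5309
D_4 = 15.6353
TV_4 = 16.1356/(0.144−0.032) = 144.0681
P₀ = Σ Dₜ/(1+r)ᵗ + TV_4/(1+r)^4 = 122.8867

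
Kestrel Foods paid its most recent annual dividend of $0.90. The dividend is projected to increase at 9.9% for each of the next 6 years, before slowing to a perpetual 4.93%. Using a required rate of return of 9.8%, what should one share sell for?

$24.92

Two-stage DDM. Project D₁…D_6 at 0.099, terminal growth 0.0493, discount at r = 0.098.
D_1 = 0.9891
D_2 = 1.0870
D_3 = 1.1946
D_4 = 1.3129
D_5 = 1.4429
D_6 = 1.5857
Terminal value at t=6: TV = D_7/(r−g) = 1.6639/(0.098−0.0493) = 34.1664
P₀ = 0.9891/(1+0.098)^1 + 1.0870/(1+0.098)^2 + 1.1946/(1+0.098)^3 + 1.3129/(1+0.098)^4 + 1.4429/(1+0.098)^5 + 1.5857/(1+0.098)^6 + 34.1664/(1+0.098)^6 = 24.9150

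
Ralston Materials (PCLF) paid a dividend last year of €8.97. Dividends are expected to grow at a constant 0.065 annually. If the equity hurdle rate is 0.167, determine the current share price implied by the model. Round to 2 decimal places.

Gordon growth model: P₀ = D₁/(r − g). D₁ = 8.97 × (1 + 0.065) = 9.5531.
P₀ = 9.5531 / (0.167 − 0.065) = 9.5531 / 0.102 = 93.6574

€93.66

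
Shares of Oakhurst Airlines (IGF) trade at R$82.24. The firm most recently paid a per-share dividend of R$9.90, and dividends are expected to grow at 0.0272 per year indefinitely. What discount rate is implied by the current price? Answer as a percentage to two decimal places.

Rearranging the constant-growth DDM: r = D₁/P₀ + g.
D₁ = 9.90 × (1 + 0.0272) = 10.1693.
r = 10.1693 / 82.24 + 0.0272 = 0.12365 + 0.0272 = 0.15085

15.09%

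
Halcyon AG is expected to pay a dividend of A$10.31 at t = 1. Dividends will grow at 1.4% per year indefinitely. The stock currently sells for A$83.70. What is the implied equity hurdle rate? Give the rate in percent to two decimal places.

13.72%

Rearranging the constant-growth DDM: r = D₁/P₀ + g.
r = 10.3100 / 83.70 + 0.014 = 0.12318 + 0.014 = 0.13718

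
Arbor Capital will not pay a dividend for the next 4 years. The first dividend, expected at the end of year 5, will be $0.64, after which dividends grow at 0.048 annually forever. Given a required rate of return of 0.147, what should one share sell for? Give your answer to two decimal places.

Deferred-dividend DDM. At t=4 the remaining stream is a growing perpetuity with first payment D_5 = 0.64.
V_4 = D_5/(r−g) = 0.64/(0.147−0.048) = 6.4646
P₀ = V_4/(1+r)^4 = 6.4646/(1+0.147)^4 = 3.7350

$3.74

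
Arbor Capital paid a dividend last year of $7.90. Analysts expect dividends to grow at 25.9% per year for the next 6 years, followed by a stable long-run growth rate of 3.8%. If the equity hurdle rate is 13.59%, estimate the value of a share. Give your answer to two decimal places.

$224.30

Two-stage DDM. Project D₁…D_6 at 0.259, terminal growth 0.038, discount at r = 0.1359.
D_1 = 9.9461
D_2 = 12.5221
D_3 = 15.7654
D_4 = 19.8486
D_5 = 24.9894
D_6 = 31.4616
Terminal value at t=6: TV = D_7/(r−g) = 32.6572/(0.1359−0.038) = 333.5770
P₀ = 9.9461/(1+0.1359)^1 + 12.5221/(1+0.1359)^2 + 15.7654/(1+0.1359)^3 + 19.8486/(1+0.1359)^4 + 24.9894/(1+0.1359)^5 + 31.4616/(1+0.1359)^6 + 333.5770/(1+0.1359)^6 = 224.2963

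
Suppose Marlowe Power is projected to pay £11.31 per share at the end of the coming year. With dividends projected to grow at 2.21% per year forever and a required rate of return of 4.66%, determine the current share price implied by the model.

£461.63

Gordon growth model: P₀ = D₁/(r − g), with D₁ = 11.31 given directly.
P₀ = 11.3100 / (0.0466 − 0.0221) = 11.3100 / 0.0245 = 461.6327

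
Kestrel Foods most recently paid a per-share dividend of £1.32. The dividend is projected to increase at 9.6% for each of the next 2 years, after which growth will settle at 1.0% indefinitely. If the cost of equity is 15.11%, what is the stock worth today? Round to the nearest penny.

Two-stage DDM. Project D₁…D_2 at 0.096, terminal growth 0.01, discount at r = 0.1511.
D_1 = 1.4467
D_2 = 1.5856
Terminal value at t=2: TV = D_3/(r−g) = 1.6015/(0.1511−0.01) = 11.3498
P₀ = 1.4467/(1+0.1511)^1 + 1.5856/(1+0.1511)^2 + 11.3498/(1+0.1511)^2 = 11.0192

£11.02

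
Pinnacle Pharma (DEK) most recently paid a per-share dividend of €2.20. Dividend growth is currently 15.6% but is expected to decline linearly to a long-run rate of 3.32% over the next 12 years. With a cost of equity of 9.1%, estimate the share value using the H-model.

H-model: P₀ = D₀[(1+g_L) + H(g_S−g_L)]/(r−g_L), with H = 12/2 = 6.
P₀ = 2.20 × [(1+0.0332) + 6×(0.156−0.0332)] / (0.091−0.0332)
   = 2.20 × 1.7700 / 0.0578 = 67.3702

€67.37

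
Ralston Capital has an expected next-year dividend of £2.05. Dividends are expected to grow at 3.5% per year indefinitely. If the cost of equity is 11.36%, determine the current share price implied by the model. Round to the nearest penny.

Gordon growth model: P₀ = D₁/(r − g), with D₁ = 2.05 given directly.
P₀ = 2.0500 / (0.1136 − 0.035) = 2.0500 / 0.0786 = 26.0814

£26.08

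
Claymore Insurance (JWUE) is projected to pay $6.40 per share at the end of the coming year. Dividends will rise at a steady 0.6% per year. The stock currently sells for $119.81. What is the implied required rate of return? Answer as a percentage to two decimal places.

Rearranging the constant-growth DDM: r = D₁/P₀ + g.
r = 6.4000 / 119.81 + 0.006 = 0.05342 + 0.006 = 0.05942

5.94%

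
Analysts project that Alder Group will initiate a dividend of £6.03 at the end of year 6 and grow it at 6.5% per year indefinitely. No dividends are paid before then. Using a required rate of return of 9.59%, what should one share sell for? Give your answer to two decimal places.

£123.45

Deferred-dividend DDM. At t=5 the remaining stream is a growing perpetuity with first payment D_6 = 6.03.
V_5 = D_6/(r−g) = 6.03/(0.0959−0.065) = 195.1456
P₀ = V_5/(1+r)^5 = 195.1456/(1+0.0959)^5 = 123.4537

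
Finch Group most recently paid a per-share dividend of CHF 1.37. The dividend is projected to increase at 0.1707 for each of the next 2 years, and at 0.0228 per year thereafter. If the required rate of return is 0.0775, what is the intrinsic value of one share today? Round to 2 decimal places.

CHF 33.35

Two-stage DDM. Project D₁…D_2 at 0.1707, terminal growth 0.0228, discount at r = 0.0775.
D_1 = 1.6039
D_2 = 1.8776
Terminal value at t=2: TV = D_3/(r−g) = 1.9204/(0.0775−0.0228) = 35.1087
P₀ = 1.6039/(1+0.0775)^1 + 1.8776/(1+0.0775)^2 + 35.1087/(1+0.0775)^2 = 33.3457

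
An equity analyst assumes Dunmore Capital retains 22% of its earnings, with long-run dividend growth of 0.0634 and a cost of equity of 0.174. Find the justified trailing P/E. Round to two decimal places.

Payout ratio b = 1 − 0.22 = 0.78.
Justified trailing P/E = b(1+g)/(r−g) = 0.78×(1+0.0634)/(0.174−0.0634) = 7.4996

7.50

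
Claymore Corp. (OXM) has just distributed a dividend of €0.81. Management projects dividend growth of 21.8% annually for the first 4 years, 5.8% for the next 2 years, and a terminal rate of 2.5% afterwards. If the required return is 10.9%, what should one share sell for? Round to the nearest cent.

Three-stage DDM. Project D₁…D_6; terminal Gordon value at t=6 with g = 0.025; discount at r = 0.109.
D_1 = 0.9866
D_2 = 1.2017
D_3 = 1.4636
D_4 = 1.7827
D_5 = 1.8861
D_6 = 1.9955
TV_6 = 2.0454/(0.109−0.025) = 24.3495
P₀ = Σ Dₜ/(1+r)ᵗ + TV_6/(1+r)^6 = 19.4041

€19.40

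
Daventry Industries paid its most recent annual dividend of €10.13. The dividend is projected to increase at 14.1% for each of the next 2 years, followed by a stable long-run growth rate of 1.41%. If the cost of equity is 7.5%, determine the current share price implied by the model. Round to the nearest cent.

Two-stage DDM. Project D₁…D_2 at 0.141, terminal growth 0.0141, discount at r = 0.075.
D_1 = 11.5583
D_2 = 13.1881
Terminal value at t=2: TV = D_3/(r−g) = 13.3740/(0.075−0.0141) = 219.6060
P₀ = 11.5583/(1+0.075)^1 + 13.1881/(1+0.075)^2 + 219.6060/(1+0.075)^2 = 212.1962

€212.20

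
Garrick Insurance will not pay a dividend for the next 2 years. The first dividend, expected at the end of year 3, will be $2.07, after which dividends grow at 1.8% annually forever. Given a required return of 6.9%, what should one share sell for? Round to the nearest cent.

$35.52

Deferred-dividend DDM. At t=2 the remaining stream is a growing perpetuity with first payment D_3 = 2.07.
V_2 = D_3/(r−g) = 2.07/(0.069−0.018) = 40.5882
P₀ = V_2/(1+r)^2 = 40.5882/(1+0.069)^2 = 35.5177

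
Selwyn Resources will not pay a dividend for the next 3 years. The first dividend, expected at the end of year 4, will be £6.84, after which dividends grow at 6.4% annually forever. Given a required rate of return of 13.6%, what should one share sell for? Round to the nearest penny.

£64.80

Deferred-dividend DDM. At t=3 the remaining stream is a growing perpetuity with first payment D_4 = 6.84.
V_3 = D_4/(r−g) = 6.84/(0.136−0.064) = 95.0000
P₀ = V_3/(1+r)^3 = 95.0000/(1+0.136)^3 = 64.8020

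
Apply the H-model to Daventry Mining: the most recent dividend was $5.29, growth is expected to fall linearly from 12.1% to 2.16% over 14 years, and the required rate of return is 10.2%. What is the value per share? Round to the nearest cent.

$113.00

H-model: P₀ = D₀[(1+g_L) + H(g_S−g_L)]/(r−g_L), with H = 14/2 = 7.
P₀ = 5.29 × [(1+0.0216) + 7×(0.121−0.0216)] / (0.102−0.0216)
   = 5.29 × 1.7174 / 0.0804 = 112.9981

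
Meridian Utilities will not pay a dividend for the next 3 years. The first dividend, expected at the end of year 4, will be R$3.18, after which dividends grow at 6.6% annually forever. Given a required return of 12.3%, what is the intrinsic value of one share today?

Deferred-dividend DDM. At t=3 the remaining stream is a growing perpetuity with first payment D_4 = 3.18.
V_3 = D_4/(r−g) = 3.18/(0.123−0.066) = 55.7895
P₀ = V_3/(1+r)^3 = 55.7895/(1+0.123)^3 = 39.3925

R$39.39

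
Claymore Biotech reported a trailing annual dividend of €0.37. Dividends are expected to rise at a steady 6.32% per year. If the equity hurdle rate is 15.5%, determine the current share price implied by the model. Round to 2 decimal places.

Gordon growth model: P₀ = D₁/(r − g). D₁ = 0.37 × (1 + 0.0632) = 0.3934.
P₀ = 0.3934 / (0.155 − 0.0632) = 0.3934 / 0.0918 = 4.2852

€4.29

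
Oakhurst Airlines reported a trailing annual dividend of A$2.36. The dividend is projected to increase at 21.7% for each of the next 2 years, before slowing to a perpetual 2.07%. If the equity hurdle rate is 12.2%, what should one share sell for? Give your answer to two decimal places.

Two-stage DDM. Project D₁…D_2 at 0.217, terminal growth 0.0207, discount at r = 0.122.
D_1 = 2.8721
D_2 = 3.4954
Terminal value at t=2: TV = D_3/(r−g) = 3.5677/(0.122−0.0207) = 35.2194
P₀ = 2.8721/(1+0.122)^1 + 3.4954/(1+0.122)^2 + 35.2194/(1+0.122)^2 = 33.3131

A$33.31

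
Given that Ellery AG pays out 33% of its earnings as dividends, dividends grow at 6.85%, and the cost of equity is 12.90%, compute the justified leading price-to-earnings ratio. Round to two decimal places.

5.45

Justified leading P/E = b/(r−g) = 0.33/(0.129−0.0685) = 5.4545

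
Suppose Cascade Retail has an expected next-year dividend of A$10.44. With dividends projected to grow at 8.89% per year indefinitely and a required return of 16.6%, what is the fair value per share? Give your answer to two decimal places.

Gordon growth model: P₀ = D₁/(r − g), with D₁ = 10.44 given directly.
P₀ = 10.4400 / (0.166 − 0.0889) = 10.4400 / 0.0771 = 135.4086

A$135.41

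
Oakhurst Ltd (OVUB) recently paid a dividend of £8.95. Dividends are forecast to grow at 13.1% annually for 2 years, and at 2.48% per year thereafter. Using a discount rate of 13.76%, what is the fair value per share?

Two-stage DDM. Project D₁…D_2 at 0.131, terminal growth 0.0248, discount at r = 0.1376.
D_1 = 10.1224
D_2 = 11.4485
Terminal value at t=2: TV = D_3/(r−g) = 11.7324/(0.1376−0.0248) = 104.0108
P₀ = 10.1224/(1+0.1376)^1 + 11.4485/(1+0.1376)^2 + 104.0108/(1+0.1376)^2 = 98.1155

£98.12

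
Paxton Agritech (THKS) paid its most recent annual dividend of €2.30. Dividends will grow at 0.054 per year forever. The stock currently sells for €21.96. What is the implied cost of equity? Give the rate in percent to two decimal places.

16.44%

Rearranging the constant-growth DDM: r = D₁/P₀ + g.
D₁ = 2.30 × (1 + 0.054) = 2.4242.
r = 2.4242 / 21.96 + 0.054 = 0.11039 + 0.054 = 0.16439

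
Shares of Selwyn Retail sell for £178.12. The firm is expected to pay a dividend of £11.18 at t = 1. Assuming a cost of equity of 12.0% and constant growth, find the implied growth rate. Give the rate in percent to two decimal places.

5.72%

From P₀ = D₁/(r − g), the implied growth is g = r − D₁/P₀.
g = 0.12 − 11.18/178.12 = 0.12 − 0.06277 = 0.05723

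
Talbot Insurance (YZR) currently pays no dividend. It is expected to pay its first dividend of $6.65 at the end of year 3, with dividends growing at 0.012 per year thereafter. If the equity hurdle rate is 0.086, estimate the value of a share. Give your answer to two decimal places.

$76.20

Deferred-dividend DDM. At t=2 the remaining stream is a growing perpetuity with first payment D_3 = 6.65.
V_2 = D_3/(r−g) = 6.65/(0.086−0.012) = 89.8649
P₀ = V_2/(1+r)^2 = 89.8649/(1+0.086)^2 = 76.1957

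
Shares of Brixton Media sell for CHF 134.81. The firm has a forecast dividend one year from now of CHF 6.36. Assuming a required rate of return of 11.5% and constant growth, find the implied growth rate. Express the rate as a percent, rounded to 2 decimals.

From P₀ = D₁/(r − g), the implied growth is g = r − D₁/P₀.
g = 0.115 − 6.36/134.81 = 0.115 − 0.04718 = 0.06782

6.78%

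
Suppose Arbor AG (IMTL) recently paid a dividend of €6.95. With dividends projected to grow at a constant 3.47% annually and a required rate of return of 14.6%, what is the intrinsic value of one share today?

Gordon growth model: P₀ = D₁/(r − g). D₁ = 6.95 × (1 + 0.0347) = 7.1912.
P₀ = 7.1912 / (0.146 − 0.0347) = 7.1912 / 0.1113 = 64.6106

€64.61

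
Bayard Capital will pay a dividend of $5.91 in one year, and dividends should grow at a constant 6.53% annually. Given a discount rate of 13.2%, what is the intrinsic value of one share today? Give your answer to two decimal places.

Gordon growth model: P₀ = D₁/(r − g), with D₁ = 5.91 given directly.
P₀ = 5.9100 / (0.132 − 0.0653) = 5.9100 / 0.0667 = 88.6057

$88.61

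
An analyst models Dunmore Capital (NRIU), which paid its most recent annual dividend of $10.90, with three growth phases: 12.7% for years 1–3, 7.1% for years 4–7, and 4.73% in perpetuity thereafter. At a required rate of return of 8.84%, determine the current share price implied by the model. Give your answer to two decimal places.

Three-stage DDM. Project D₁…D_7; terminal Gordon value at t=7 with g = 0.0473; discount at r = 0.0884.
D_1 = 12.2843
D_2 = 13.8444
D_3 = 15.6026
D_4 = 16.7104
D_5 = 17.8969
D_6 = 19.1676
D_7 = 20.5284
TV_7 = 21.4994/(0.0884−0.0473) = 523.1008
P₀ = Σ Dₜ/(1+r)ᵗ + TV_7/(1+r)^7 = 370.6878

$370.69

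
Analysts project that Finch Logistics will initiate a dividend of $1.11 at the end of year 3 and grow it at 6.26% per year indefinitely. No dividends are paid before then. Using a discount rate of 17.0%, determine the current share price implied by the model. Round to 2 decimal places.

$7.55

Deferred-dividend DDM. At t=2 the remaining stream is a growing perpetuity with first payment D_3 = 1.11.
V_2 = D_3/(r−g) = 1.11/(0.17−0.0626) = 10.3352
P₀ = V_2/(1+r)^2 = 10.3352/(1+0.17)^2 = 7.5500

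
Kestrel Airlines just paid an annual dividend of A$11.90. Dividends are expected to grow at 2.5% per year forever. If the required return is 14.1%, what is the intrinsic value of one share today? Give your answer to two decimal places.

Gordon growth model: P₀ = D₁/(r − g). D₁ = 11.90 × (1 + 0.025) = 12.1975.
P₀ = 12.1975 / (0.141 − 0.025) = 12.1975 / 0.116 = 105.1509

A$105.15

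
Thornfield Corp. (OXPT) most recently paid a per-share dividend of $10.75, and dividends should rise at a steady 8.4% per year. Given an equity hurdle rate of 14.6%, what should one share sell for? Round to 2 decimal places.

Gordon growth model: P₀ = D₁/(r − g). D₁ = 10.75 × (1 + 0.084) = 11.6530.
P₀ = 11.6530 / (0.146 − 0.084) = 11.6530 / 0.062 = 187.9516

$187.95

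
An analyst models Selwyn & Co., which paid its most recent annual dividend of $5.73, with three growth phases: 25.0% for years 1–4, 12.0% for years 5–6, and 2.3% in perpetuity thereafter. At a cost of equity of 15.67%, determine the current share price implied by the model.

Three-stage DDM. Project D₁…D_6; terminal Gordon value at t=6 with g = 0.023; discount at r = 0.1567.
D_1 = 7.1625
D_2 = 8.9531
D_3 = 11.1914
D_4 = 13.9893
D_5 = 15.6680
D_6 = 17.5481
TV_6 = 17.9517/(0.1567−0.023) = 134.2687
P₀ = Σ Dₜ/(1+r)ᵗ + TV_6/(1+r)^6 = 98.8830

$98.88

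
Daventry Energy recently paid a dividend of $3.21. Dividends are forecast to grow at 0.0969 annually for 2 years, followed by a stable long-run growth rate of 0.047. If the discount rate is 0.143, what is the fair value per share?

$38.28

Two-stage DDM. Project D₁…D_2 at 0.0969, terminal growth 0.047, discount at r = 0.143.
D_1 = 3.5210
D_2 = 3.8622
Terminal value at t=2: TV = D_3/(r−g) = 4.0438/(0.143−0.047) = 42.1225
P₀ = 3.5210/(1+0.143)^1 + 3.8622/(1+0.143)^2 + 42.1225/(1+0.143)^2 = 38.2788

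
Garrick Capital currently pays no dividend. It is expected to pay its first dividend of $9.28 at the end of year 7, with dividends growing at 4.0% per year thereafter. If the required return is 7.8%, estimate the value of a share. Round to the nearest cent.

Deferred-dividend DDM. At t=6 the remaining stream is a growing perpetuity with first payment D_7 = 9.28.
V_6 = D_7/(r−g) = 9.28/(0.078−0.04) = 244.2105
P₀ = V_6/(1+r)^6 = 244.2105/(1+0.078)^6 = 155.6151

$155.62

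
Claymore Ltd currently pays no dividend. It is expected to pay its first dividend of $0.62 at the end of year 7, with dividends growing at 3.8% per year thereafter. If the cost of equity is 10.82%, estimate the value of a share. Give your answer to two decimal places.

Deferred-dividend DDM. At t=6 the remaining stream is a growing perpetuity with first payment D_7 = 0.62.
V_6 = D_7/(r−g) = 0.62/(0.1082−0.038) = 8.8319
P₀ = V_6/(1+r)^6 = 8.8319/(1+0.1082)^6 = 4.7681

$4.77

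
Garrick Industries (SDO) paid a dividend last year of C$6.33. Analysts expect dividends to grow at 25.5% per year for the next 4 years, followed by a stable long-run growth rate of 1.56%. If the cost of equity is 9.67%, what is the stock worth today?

Two-stage DDM. Project D₁…D_4 at 0.255, terminal growth 0.0156, discount at r = 0.0967.
D_1 = 7.9441
D_2 = 9.9699
D_3 = 12.5122
D_4 = 15.7029
Terminal value at t=4: TV = D_5/(r−g) = 15.9478/(0.0967−0.0156) = 196.6439
P₀ = 7.9441/(1+0.0967)^1 + 9.9699/(1+0.0967)^2 + 12.5122/(1+0.0967)^3 + 15.7029/(1+0.0967)^4 + 196.6439/(1+0.0967)^4 = 171.8079

C$171.81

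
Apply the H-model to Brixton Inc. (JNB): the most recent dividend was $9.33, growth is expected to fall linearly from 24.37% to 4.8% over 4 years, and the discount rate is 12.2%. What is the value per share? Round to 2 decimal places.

$181.48

H-model: P₀ = D₀[(1+g_L) + H(g_S−g_L)]/(r−g_L), with H = 4/2 = 2.
P₀ = 9.33 × [(1+0.048) + 2×(0.2437−0.048)] / (0.122−0.048)
   = 9.33 × 1.4394 / 0.074 = 181.4811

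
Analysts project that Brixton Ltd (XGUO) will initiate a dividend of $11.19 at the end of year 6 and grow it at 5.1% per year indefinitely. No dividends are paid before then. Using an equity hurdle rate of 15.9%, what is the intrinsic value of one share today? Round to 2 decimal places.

Deferred-dividend DDM. At t=5 the remaining stream is a growing perpetuity with first payment D_6 = 11.19.
V_5 = D_6/(r−g) = 11.19/(0.159−0.051) = 103.6111
P₀ = V_5/(1+r)^5 = 103.6111/(1+0.159)^5 = 49.5438

$49.54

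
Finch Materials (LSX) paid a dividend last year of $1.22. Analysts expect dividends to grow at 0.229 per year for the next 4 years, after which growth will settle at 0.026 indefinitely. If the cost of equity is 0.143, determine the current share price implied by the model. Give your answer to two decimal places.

Two-stage DDM. Project D₁…D_4 at 0.229, terminal growth 0.026, discount at r = 0.143.
D_1 = 1.4994
D_2 = 1.8427
D_3 = 2.2647
D_4 = 2.7833
Terminal value at t=4: TV = D_5/(r−g) = 2.8557/(0.143−0.026) = 24.4078
P₀ = 1.4994/(1+0.143)^1 + 1.8427/(1+0.143)^2 + 2.2647/(1+0.143)^3 + 2.7833/(1+0.143)^4 + 24.4078/(1+0.143)^4 = 20.1699

$20.17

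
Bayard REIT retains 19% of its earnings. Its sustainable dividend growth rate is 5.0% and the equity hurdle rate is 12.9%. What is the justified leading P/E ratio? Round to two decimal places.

Payout ratio b = 1 − 0.19 = 0.81.
Justified leading P/E = b/(r−g) = 0.81/(0.129−0.05) = 10.2532

10.25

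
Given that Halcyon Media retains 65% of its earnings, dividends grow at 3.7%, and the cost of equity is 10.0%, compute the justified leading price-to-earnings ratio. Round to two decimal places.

Payout ratio b = 1 − 0.65 = 0.35.
Justified leading P/E = b/(r−g) = 0.35/(0.1−0.037) = 5.5556

5.56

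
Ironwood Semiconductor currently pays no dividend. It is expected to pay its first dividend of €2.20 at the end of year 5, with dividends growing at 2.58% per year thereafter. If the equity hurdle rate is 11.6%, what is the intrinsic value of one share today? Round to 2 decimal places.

Deferred-dividend DDM. At t=4 the remaining stream is a growing perpetuity with first payment D_5 = 2.20.
V_4 = D_5/(r−g) = 2.20/(0.116−0.0258) = 24.3902
P₀ = V_4/(1+r)^4 = 24.3902/(1+0.116)^4 = 15.7239

€15.72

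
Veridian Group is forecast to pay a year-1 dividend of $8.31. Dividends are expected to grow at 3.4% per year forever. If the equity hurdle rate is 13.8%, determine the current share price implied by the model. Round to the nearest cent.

Gordon growth model: P₀ = D₁/(r − g), with D₁ = 8.31 given directly.
P₀ = 8.3100 / (0.138 − 0.034) = 8.3100 / 0.104 = 79.9038

$79.90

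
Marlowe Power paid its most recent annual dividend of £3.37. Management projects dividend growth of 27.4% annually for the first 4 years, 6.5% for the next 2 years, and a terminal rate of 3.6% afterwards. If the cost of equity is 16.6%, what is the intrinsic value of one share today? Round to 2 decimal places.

£57.23

Three-stage DDM. Project D₁…D_6; terminal Gordon value at t=6 with g = 0.036; discount at r = 0.166.
D_1 = 4.2934
D_2 = 5.4698
D_3 = 6.9685
D_4 = 8.8778
D_5 = 9.4549
D_6 = 10.0695
TV_6 = 10.4320/(0.166−0.036) = 80.2460
P₀ = Σ Dₜ/(1+r)ᵗ + TV_6/(1+r)^6 = 57.2306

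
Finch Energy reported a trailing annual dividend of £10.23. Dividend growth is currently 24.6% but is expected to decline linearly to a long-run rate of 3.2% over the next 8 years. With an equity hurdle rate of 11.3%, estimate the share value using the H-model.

H-model: P₀ = D₀[(1+g_L) + H(g_S−g_L)]/(r−g_L), with H = 8/2 = 4.
P₀ = 10.23 × [(1+0.032) + 4×(0.246−0.032)] / (0.113−0.032)
   = 10.23 × 1.8880 / 0.081 = 238.4474

£238.45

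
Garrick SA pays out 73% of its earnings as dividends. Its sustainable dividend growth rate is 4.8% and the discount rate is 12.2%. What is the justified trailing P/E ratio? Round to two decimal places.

10.34

Justified trailing P/E = b(1+g)/(r−g) = 0.73×(1+0.048)/(0.122−0.048) = 10.3384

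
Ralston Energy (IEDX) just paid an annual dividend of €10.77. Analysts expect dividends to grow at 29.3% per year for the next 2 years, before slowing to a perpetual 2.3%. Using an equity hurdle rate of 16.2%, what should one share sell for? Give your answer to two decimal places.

€123.46

Two-stage DDM. Project D₁…D_2 at 0.293, terminal growth 0.023, discount at r = 0.162.
D_1 = 13.9256
D_2 = 18.0058
Terminal value at t=2: TV = D_3/(r−g) = 18.4199/(0.162−0.023) = 132.5176
P₀ = 13.9256/(1+0.162)^1 + 18.0058/(1+0.162)^2 + 132.5176/(1+0.162)^2 = 123.4629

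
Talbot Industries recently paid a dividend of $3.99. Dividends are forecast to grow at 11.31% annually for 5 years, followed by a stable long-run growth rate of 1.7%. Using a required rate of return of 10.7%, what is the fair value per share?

Two-stage DDM. Project D₁…D_5 at 0.1131, terminal growth 0.017, discount at r = 0.107.
D_1 = 4.4413
D_2 = 4.9436
D_3 = 5.5027
D_4 = 6.1250
D_5 = 6.8178
Terminal value at t=5: TV = D_6/(r−g) = 6.9337/(0.107−0.017) = 77.0411
P₀ = 4.4413/(1+0.107)^1 + 4.9436/(1+0.107)^2 + 5.5027/(1+0.107)^3 + 6.1250/(1+0.107)^4 + 6.8178/(1+0.107)^5 + 77.0411/(1+0.107)^5 = 66.6252

$66.63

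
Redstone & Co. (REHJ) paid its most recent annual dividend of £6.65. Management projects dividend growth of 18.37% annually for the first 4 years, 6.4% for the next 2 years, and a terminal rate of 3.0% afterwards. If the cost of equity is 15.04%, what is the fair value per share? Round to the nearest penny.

Three-stage DDM. Project D₁…D_6; terminal Gordon value at t=6 with g = 0.03; discount at r = 0.1504.
D_1 = 7.8716
D_2 = 9.3176
D_3 = 11.0293
D_4 = 13.0553
D_5 = 13.8909
D_6 = 14.7799
TV_6 = 15.2233/(0.1504−0.03) = 126.4393
P₀ = Σ Dₜ/(1+r)ᵗ + TV_6/(1+r)^6 = 96.4014

£96.40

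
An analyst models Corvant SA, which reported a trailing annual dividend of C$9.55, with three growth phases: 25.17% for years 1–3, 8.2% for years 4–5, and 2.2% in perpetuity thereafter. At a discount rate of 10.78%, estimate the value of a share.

C$219.89

Three-stage DDM. Project D₁…D_5; terminal Gordon value at t=5 with g = 0.022; discount at r = 0.1078.
D_1 = 11.9537
D_2 = 14.9625
D_3 = 18.7285
D_4 = 20.2643
D_5 = 21.9260
TV_5 = 22.4083/(0.1078−0.022) = 261.1694
P₀ = Σ Dₜ/(1+r)ᵗ + TV_5/(1+r)^5 = 219.8918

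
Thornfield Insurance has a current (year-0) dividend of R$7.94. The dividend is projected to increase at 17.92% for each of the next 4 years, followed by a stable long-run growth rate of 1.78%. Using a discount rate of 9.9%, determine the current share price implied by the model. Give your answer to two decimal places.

Two-stage DDM. Project D₁…D_4 at 0.1792, terminal growth 0.0178, discount at r = 0.099.
D_1 = 9.3628
D_2 = 11.0407
D_3 = 13.0192
D_4 = 15.3522
Terminal value at t=4: TV = D_5/(r−g) = 15.6255/(0.099−0.0178) = 192.4318
P₀ = 9.3628/(1+0.099)^1 + 11.0407/(1+0.099)^2 + 13.0192/(1+0.099)^3 + 15.3522/(1+0.099)^4 + 192.4318/(1+0.099)^4 = 169.9053

R$169.91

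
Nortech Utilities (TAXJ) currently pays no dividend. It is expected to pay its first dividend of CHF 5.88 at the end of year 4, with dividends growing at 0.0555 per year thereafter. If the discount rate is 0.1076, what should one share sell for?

CHF 83.06

Deferred-dividend DDM. At t=3 the remaining stream is a growing perpetuity with first payment D_4 = 5.88.
V_3 = D_4/(r−g) = 5.88/(0.1076−0.0555) = 112.8599
P₀ = V_3/(1+r)^3 = 112.8599/(1+0.1076)^3 = 83.0598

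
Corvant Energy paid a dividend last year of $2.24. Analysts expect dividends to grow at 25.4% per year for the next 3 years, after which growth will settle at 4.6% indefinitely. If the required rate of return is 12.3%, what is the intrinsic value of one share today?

$50.78

Two-stage DDM. Project D₁…D_3 at 0.254, terminal growth 0.046, discount at r = 0.123.
D_1 = 2.8090
D_2 = 3.5224
D_3 = 4.4171
Terminal value at t=3: TV = D_4/(r−g) = 4.6203/(0.123−0.046) = 60.0042
P₀ = 2.8090/(1+0.123)^1 + 3.5224/(1+0.123)^2 + 4.4171/(1+0.123)^3 + 60.0042/(1+0.123)^3 = 50.7817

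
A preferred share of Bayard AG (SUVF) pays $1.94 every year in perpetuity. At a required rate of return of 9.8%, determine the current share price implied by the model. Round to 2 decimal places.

Zero-growth DDM (perpetuity): P₀ = D/r = 1.94 / 0.098 = 19.7959

$19.80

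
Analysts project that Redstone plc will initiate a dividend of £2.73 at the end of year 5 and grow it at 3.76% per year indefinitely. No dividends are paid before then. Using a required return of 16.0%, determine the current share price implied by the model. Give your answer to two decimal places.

Deferred-dividend DDM. At t=4 the remaining stream is a growing perpetuity with first payment D_5 = 2.73.
V_4 = D_5/(r−g) = 2.73/(0.16−0.0376) = 22.3039
P₀ = V_4/(1+r)^4 = 22.3039/(1+0.16)^4 = 12.3183

£12.32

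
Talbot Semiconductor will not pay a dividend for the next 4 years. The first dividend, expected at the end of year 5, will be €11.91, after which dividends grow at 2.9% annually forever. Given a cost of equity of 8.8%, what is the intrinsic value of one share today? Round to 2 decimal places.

€144.06

Deferred-dividend DDM. At t=4 the remaining stream is a growing perpetuity with first payment D_5 = 11.91.
V_4 = D_5/(r−g) = 11.91/(0.088−0.029) = 201.8644
P₀ = V_4/(1+r)^4 = 201.8644/(1+0.088)^4 = 144.0603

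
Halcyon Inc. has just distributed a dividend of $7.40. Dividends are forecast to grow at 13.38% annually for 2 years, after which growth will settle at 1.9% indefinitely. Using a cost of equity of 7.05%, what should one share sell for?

Two-stage DDM. Project D₁…D_2 at 0.1338, terminal growth 0.019, discount at r = 0.0705.
D_1 = 8.3901
D_2 = 9.5127
Terminal value at t=2: TV = D_3/(r−g) = 9.6935/(0.0705−0.019) = 188.2225
P₀ = 8.3901/(1+0.0705)^1 + 9.5127/(1+0.0705)^2 + 188.2225/(1+0.0705)^2 = 180.3859

$180.39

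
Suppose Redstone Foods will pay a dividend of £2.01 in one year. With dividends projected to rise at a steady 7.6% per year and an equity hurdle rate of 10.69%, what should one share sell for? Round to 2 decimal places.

£65.05

Gordon growth model: P₀ = D₁/(r − g), with D₁ = 2.01 given directly.
P₀ = 2.0100 / (0.1069 − 0.076) = 2.0100 / 0.0309 = 65.0485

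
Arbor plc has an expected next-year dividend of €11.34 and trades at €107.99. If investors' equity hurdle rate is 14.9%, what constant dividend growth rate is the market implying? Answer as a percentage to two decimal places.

4.40%

From P₀ = D₁/(r − g), the implied growth is g = r − D₁/P₀.
g = 0.149 − 11.34/107.99 = 0.149 − 0.10501 = 0.04399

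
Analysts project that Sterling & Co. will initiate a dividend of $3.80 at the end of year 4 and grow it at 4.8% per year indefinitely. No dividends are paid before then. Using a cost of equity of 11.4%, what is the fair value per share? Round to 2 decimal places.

$41.65

Deferred-dividend DDM. At t=3 the remaining stream is a growing perpetuity with first payment D_4 = 3.80.
V_3 = D_4/(r−g) = 3.80/(0.114−0.048) = 57.5758
P₀ = V_3/(1+r)^3 = 57.5758/(1+0.114)^3 = 41.6470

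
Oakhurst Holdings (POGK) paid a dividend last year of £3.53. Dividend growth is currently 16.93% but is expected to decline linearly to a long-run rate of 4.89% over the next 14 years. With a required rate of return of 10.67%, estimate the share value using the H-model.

H-model: P₀ = D₀[(1+g_L) + H(g_S−g_L)]/(r−g_L), with H = 14/2 = 7.
P₀ = 3.53 × [(1+0.0489) + 7×(0.1693−0.0489)] / (0.1067−0.0489)
   = 3.53 × 1.8917 / 0.0578 = 115.5312

£115.53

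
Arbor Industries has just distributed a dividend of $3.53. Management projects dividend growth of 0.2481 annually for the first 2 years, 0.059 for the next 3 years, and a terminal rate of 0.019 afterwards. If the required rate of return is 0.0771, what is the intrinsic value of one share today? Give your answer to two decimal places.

Three-stage DDM. Project D₁…D_5; terminal Gordon value at t=5 with g = 0.019; discount at r = 0.0771.
D_1 = 4.4058
D_2 = 5.4989
D_3 = 5.8233
D_4 = 6.1669
D_5 = 6.5307
TV_5 = 6.6548/(0.0771−0.019) = 114.5406
P₀ = Σ Dₜ/(1+r)ᵗ + TV_5/(1+r)^5 = 101.5866

$101.59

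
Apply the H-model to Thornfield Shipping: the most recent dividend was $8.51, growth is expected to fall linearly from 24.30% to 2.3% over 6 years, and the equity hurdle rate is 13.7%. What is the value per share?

$125.63

H-model: P₀ = D₀[(1+g_L) + H(g_S−g_L)]/(r−g_L), with H = 6/2 = 3.
P₀ = 8.51 × [(1+0.023) + 3×(0.243−0.023)] / (0.137−0.023)
   = 8.51 × 1.6830 / 0.114 = 125.6345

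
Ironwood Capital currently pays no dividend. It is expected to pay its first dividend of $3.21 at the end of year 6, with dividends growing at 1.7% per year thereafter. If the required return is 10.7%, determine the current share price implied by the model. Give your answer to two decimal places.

$21.45

Deferred-dividend DDM. At t=5 the remaining stream is a growing perpetuity with first payment D_6 = 3.21.
V_5 = D_6/(r−g) = 3.21/(0.107−0.017) = 35.6667
P₀ = V_5/(1+r)^5 = 35.6667/(1+0.107)^5 = 21.4548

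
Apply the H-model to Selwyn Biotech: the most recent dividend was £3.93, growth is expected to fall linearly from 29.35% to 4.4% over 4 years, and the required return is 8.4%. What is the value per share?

£151.60

H-model: P₀ = D₀[(1+g_L) + H(g_S−g_L)]/(r−g_L), with H = 4/2 = 2.
P₀ = 3.93 × [(1+0.044) + 2×(0.2935−0.044)] / (0.084−0.044)
   = 3.93 × 1.5430 / 0.04 = 151.5998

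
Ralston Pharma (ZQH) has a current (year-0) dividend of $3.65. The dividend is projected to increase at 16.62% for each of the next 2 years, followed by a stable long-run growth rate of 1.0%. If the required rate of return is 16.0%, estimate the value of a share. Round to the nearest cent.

$32.20

Two-stage DDM. Project D₁…D_2 at 0.1662, terminal growth 0.01, discount at r = 0.16.
D_1 = 4.2566
D_2 = 4.9641
Terminal value at t=2: TV = D_3/(r−g) = 5.0137/(0.16−0.01) = 33.4248
P₀ = 4.2566/(1+0.16)^1 + 4.9641/(1+0.16)^2 + 33.4248/(1+0.16)^2 = 32.1987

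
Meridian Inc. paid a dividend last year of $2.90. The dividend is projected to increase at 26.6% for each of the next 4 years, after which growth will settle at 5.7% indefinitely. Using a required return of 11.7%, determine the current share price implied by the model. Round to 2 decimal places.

Two-stage DDM. Project D₁…D_4 at 0.266, terminal growth 0.057, discount at r = 0.117.
D_1 = 3.6714
D_2 = 4.6480
D_3 = 5.8844
D_4 = 7.4496
Terminal value at t=4: TV = D_5/(r−g) = 7.8742/(0.117−0.057) = 131.2371
P₀ = 3.6714/(1+0.117)^1 + 4.6480/(1+0.117)^2 + 5.8844/(1+0.117)^3 + 7.4496/(1+0.117)^4 + 131.2371/(1+0.117)^4 = 100.3229

$100.32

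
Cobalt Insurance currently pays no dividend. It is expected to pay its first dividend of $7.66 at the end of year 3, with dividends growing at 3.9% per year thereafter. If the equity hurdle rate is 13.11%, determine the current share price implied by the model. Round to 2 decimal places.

Deferred-dividend DDM. At t=2 the remaining stream is a growing perpetuity with first payment D_3 = 7.66.
V_2 = D_3/(r−g) = 7.66/(0.1311−0.039) = 83.1705
P₀ = V_2/(1+r)^2 = 83.1705/(1+0.1311)^2 = 65.0080

$65.01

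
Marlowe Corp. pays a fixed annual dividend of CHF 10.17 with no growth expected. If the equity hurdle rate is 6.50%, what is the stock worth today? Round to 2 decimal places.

Zero-growth DDM (perpetuity): P₀ = D/r = 10.17 / 0.065 = 156.4615

CHF 156.46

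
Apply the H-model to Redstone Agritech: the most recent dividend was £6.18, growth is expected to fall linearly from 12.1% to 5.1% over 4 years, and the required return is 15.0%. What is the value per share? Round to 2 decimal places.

£74.35

H-model: P₀ = D₀[(1+g_L) + H(g_S−g_L)]/(r−g_L), with H = 4/2 = 2.
P₀ = 6.18 × [(1+0.051) + 2×(0.121−0.051)] / (0.15−0.051)
   = 6.18 × 1.1910 / 0.099 = 74.3473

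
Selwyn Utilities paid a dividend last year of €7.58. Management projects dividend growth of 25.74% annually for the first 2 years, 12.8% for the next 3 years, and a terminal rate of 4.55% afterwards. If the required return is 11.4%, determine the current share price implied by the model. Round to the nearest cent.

€200.94

Three-stage DDM. Project D₁…D_5; terminal Gordon value at t=5 with g = 0.0455; discount at r = 0.114.
D_1 = 9.5311
D_2 = 11.9844
D_3 = 13.5184
D_4 = 15.2488
D_5 = 17.2006
TV_5 = 17.9832/(0.114−0.0455) = 262.5288
P₀ = Σ Dₜ/(1+r)ᵗ + TV_5/(1+r)^5 = 200.9393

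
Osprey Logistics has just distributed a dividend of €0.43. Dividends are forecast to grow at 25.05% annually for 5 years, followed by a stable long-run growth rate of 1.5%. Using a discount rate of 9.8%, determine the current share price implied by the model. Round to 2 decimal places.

€13.31

Two-stage DDM. Project D₁…D_5 at 0.2505, terminal growth 0.015, discount at r = 0.098.
D_1 = 0.5377
D_2 = 0.6724
D_3 = 0.8409
D_4 = 1.0515
D_5 = 1.3149
Terminal value at t=5: TV = D_6/(r−g) = 1.3346/(0.098−0.015) = 16.0796
P₀ = 0.5377/(1+0.098)^1 + 0.6724/(1+0.098)^2 + 0.8409/(1+0.098)^3 + 1.0515/(1+0.098)^4 + 1.3149/(1+0.098)^5 + 16.0796/(1+0.098)^5 = 13.3054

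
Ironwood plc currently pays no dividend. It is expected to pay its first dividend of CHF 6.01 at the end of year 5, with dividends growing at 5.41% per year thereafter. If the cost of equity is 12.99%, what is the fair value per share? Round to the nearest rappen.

Deferred-dividend DDM. At t=4 the remaining stream is a growing perpetuity with first payment D_5 = 6.01.
V_4 = D_5/(r−g) = 6.01/(0.1299−0.0541) = 79.2876
P₀ = V_4/(1+r)^4 = 79.2876/(1+0.1299)^4 = 48.6458

CHF 48.65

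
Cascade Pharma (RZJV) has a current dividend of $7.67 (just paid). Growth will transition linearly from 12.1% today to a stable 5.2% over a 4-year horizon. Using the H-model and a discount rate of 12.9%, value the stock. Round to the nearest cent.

H-model: P₀ = D₀[(1+g_L) + H(g_S−g_L)]/(r−g_L), with H = 4/2 = 2.
P₀ = 7.67 × [(1+0.052) + 2×(0.121−0.052)] / (0.129−0.052)
   = 7.67 × 1.1900 / 0.077 = 118.5364

$118.54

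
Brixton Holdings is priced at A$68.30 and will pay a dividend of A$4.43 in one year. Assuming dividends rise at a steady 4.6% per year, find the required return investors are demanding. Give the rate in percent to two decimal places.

Rearranging the constant-growth DDM: r = D₁/P₀ + g.
r = 4.4300 / 68.30 + 0.046 = 0.06486 + 0.046 = 0.11086

11.09%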